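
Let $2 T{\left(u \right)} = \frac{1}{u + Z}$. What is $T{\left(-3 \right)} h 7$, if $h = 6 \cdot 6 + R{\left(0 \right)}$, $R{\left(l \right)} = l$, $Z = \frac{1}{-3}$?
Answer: $- \frac{189}{5} \approx -37.8$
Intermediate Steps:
$Z = - \frac{1}{3} \approx -0.33333$
$h = 36$ ($h = 6 \cdot 6 + 0 = 36 + 0 = 36$)
$T{\left(u \right)} = \frac{1}{2 \left(- \frac{1}{3} + u\right)}$ ($T{\left(u \right)} = \frac{1}{2 \left(u - \frac{1}{3}\right)} = \frac{1}{2 \left(- \frac{1}{3} + u\right)}$)
$T{\left(-3 \right)} h 7 = \frac{3}{2 \left(-1 + 3 \left(-3\right)\right)} 36 \cdot 7 = \frac{3}{2 \left(-1 - 9\right)} 36 \cdot 7 = \frac{3}{2 \left(-10\right)} 36 \cdot 7 = \frac{3}{2} \left(- \frac{1}{10}\right) 36 \cdot 7 = \left(- \frac{3}{20}\right) 36 \cdot 7 = \left(- \frac{27}{5}\right) 7 = - \frac{189}{5}$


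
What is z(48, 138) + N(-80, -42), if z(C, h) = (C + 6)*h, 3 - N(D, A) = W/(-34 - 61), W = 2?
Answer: 708227/95 ≈ 7455.0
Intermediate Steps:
N(D, A) = 287/95 (N(D, A) = 3 - 2/(-34 - 61) = 3 - 2/(-95) = 3 - 2*(-1)/95 = 3 - 1*(-2/95) = 3 + 2/95 = 287/95)
z(C, h) = h*(6 + C) (z(C, h) = (6 + C)*h = h*(6 + C))
z(48, 138) + N(-80, -42) = 138*(6 + 48) + 287/95 = 138*54 + 287/95 = 7452 + 287/95 = 708227/95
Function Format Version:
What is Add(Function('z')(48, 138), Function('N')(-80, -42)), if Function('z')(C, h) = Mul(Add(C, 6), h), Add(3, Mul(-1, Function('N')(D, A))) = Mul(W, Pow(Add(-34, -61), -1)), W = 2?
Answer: Rational(708227, 95) ≈ 7455.0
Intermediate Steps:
Function('N')(D, A) = Rational(287, 95) (Function('N')(D, A) = Add(3, Mul(-1, Mul(2, Pow(Add(-34, -61), -1)))) = Add(3, Mul(-1, Mul(2, Pow(-95, -1)))) = Add(3, Mul(-1, Mul(2, Rational(-1, 95)))) = Add(3, Mul(-1, Rational(-2, 95))) = Add(3, Rational(2, 95)) = Rational(287, 95))
Function('z')(C, h) = Mul(h, Add(6, C)) (Function('z')(C, h) = Mul(Add(6, C), h) = Mul(h, Add(6, C)))
Add(Function('z')(48, 138), Function('N')(-80, -42)) = Add(Mul(138, Add(6, 48)), Rational(287, 95)) = Add(Mul(138, 54), Rational(287, 95)) = Add(7452, Rational(287, 95)) = Rational(708227, 95)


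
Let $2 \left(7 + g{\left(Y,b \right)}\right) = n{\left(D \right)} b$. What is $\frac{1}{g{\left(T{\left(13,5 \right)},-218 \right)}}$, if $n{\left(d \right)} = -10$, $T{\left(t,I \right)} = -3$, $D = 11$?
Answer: $\frac{1}{1083} \approx 0.00092336$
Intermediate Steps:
$g{\left(Y,b \right)} = -7 - 5 b$ ($g{\left(Y,b \right)} = -7 + \frac{\left(-10\right) b}{2} = -7 - 5 b$)
$\frac{1}{g{\left(T{\left(13,5 \right)},-218 \right)}} = \frac{1}{-7 - -1090} = \frac{1}{-7 + 1090} = \frac{1}{1083}$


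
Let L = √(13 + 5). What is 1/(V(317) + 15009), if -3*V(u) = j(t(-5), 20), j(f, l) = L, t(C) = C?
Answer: 15009/225270079 + √2/225270079 ≈ 6.6633e-5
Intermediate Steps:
L = 3*√2 (L = √18 = 3*√2 ≈ 4.2426)
j(f, l) = 3*√2
V(u) = -√2
1/(V(317) + 15009) = 1/(-√2 + 15009) = 1/(15009 - √2)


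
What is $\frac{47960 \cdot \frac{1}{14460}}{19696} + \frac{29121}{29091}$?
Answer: $\frac{69126476231}{69043648488} \approx 1.0012$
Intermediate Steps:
$\frac{47960 \cdot \frac{1}{14460}}{19696} + \frac{29121}{29091} = 47960 \cdot \frac{1}{14460} \cdot \frac{1}{19696} + 29121 \cdot \frac{1}{29091} = \frac{2398}{723} \cdot \frac{1}{19696} + \frac{9707}{9697} = \frac{1199}{7120104} + \frac{9707}{9697} = \frac{69126476231}{69043648488}$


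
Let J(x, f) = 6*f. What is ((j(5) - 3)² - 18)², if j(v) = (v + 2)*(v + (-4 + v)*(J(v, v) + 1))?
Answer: 3841892289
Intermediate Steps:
j(v) = (2 + v)*(v + (1 + 6*v)*(-4 + v)) (j(v) = (v + 2)*(v + (-4 + v)*(6*v + 1)) = (2 + v)*(v + (-4 + v)*(1 + 6*v)) = (2 + v)*(v + (1 + 6*v)*(-4 + v)))
((j(5) - 3)² - 18)² = (((-8 - 48*5 - 10*5² + 6*5³) - 3)² - 18)² = (((-8 - 240 - 10*25 + 6*125) - 3)² - 18)² = (((-8 - 240 - 250 + 750) - 3)² - 18)² = ((252 - 3)² - 18)² = (249² - 18)² = (62001 - 18)² = 61983² = 3841892289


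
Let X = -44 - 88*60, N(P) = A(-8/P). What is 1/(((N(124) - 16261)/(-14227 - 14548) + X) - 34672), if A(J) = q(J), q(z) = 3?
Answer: -28775/1150868642 ≈ -2.5003e-5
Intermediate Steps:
A(J) = 3
N(P) = 3
X = -5324 (X = -44 - 5280 = -5324)
1/(((N(124) - 16261)/(-14227 - 14548) + X) - 34672) = 1/(((3 - 16261)/(-14227 - 14548) - 5324) - 34672) = 1/((-16258/(-28775) - 5324) - 34672) = 1/((-16258*(-1/28775) - 5324) - 34672) = 1/((16258/28775 - 5324) - 34672) = 1/(-153181842/28775 - 34672) = 1/(-1150868642/28775) = -28775/1150868642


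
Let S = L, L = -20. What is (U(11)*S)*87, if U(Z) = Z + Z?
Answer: -38280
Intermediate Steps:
S = -20
U(Z) = 2*Z
(U(11)*S)*87 = ((2*11)*(-20))*87 = (22*(-20))*87 = -440*87 = -38280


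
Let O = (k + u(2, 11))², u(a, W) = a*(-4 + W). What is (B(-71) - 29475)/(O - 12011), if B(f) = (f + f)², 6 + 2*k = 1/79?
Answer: 232439804/296818483 ≈ 0.78310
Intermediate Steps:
k = -473/158 (k = -3 + (½)/79 = -3 + (½)*(1/79) = -3 + 1/158 = -473/158 ≈ -2.9937)
B(f) = 4*f² (B(f) = (2*f)² = 4*f²)
O = 3024121/24964 (O = (-473/158 + 2*(-4 + 11))² = (-473/158 + 2*7)² = (-473/158 + 14)² = (1739/158)² = 3024121/24964 ≈ 121.14)
(B(-71) - 29475)/(O - 12011) = (4*(-71)² - 29475)/(3024121/24964 - 12011) = (4*5041 - 29475)/(-296818483/24964) = (20164 - 29475)*(-24964/296818483) = -9311*(-24964/296818483) = 232439804/296818483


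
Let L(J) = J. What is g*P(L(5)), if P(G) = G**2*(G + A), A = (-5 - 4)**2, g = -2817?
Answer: -6056550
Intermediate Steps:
A = 81 (A = (-9)**2 = 81)
P(G) = G**2*(81 + G) (P(G) = G**2*(G + 81) = G**2*(81 + G))
g*P(L(5)) = -2817*5**2*(81 + 5) = -70425*86 = -2817*2150 = -6056550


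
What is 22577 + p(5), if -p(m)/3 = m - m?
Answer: 22577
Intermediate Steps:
p(m) = 0 (p(m) = -3*(m - m) = -3*0 = 0)
22577 + p(5) = 22577 + 0 = 22577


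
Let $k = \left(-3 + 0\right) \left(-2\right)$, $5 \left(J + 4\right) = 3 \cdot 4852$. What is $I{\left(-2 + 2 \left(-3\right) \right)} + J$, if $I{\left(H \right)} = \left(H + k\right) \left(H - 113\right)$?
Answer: $\frac{15746}{5} \approx 3149.2$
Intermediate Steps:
$J = \frac{14536}{5}$ ($J = -4 + \frac{3 \cdot 4852}{5} = -4 + \frac{1}{5} \cdot 14556 = -4 + \frac{14556}{5} = \frac{14536}{5} \approx 2907.2$)
$k = 6$ ($k = \left(-3\right) \left(-2\right) = 6$)
$I{\left(H \right)} = \left(-113 + H\right) \left(6 + H\right)$ ($I{\left(H \right)} = \left(H + 6\right) \left(H - 113\right) = \left(6 + H\right) \left(-113 + H\right) = \left(-113 + H\right) \left(6 + H\right)$)
$I{\left(-2 + 2 \left(-3\right) \right)} + J = \left(-678 + \left(-2 + 2 \left(-3\right)\right)^{2} - 107 \left(-2 + 2 \left(-3\right)\right)\right) + \frac{14536}{5} = \left(-678 + \left(-2 - 6\right)^{2} - 107 \left(-2 - 6\right)\right) + \frac{14536}{5} = \left(-678 + \left(-8\right)^{2} - -856\right) + \frac{14536}{5} = \left(-678 + 64 + 856\right) + \frac{14536}{5} = 242 + \frac{14536}{5} = \frac{15746}{5}$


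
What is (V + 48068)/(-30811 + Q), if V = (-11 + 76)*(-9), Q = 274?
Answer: -47483/30537 ≈ -1.5549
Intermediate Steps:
V = -585 (V = 65*(-9) = -585)
(V + 48068)/(-30811 + Q) = (-585 + 48068)/(-30811 + 274) = 47483/(-30537) = 47483*(-1/30537) = -47483/30537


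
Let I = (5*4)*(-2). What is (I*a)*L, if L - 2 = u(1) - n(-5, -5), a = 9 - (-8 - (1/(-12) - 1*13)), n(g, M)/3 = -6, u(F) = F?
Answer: -3290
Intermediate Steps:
n(g, M) = -18 (n(g, M) = 3*(-6) = -18)
a = 47/12 (a = 9 - (-8 - (1*(-1/12) - 13)) = 9 - (-8 - (-1/12 - 13)) = 9 - (-8 - 1*(-157/12)) = 9 - (-8 + 157/12) = 9 - 1*61/12 = 9 - 61/12 = 47/12 ≈ 3.9167)
L = 21 (L = 2 + (1 - 1*(-18)) = 2 + (1 + 18) = 2 + 19 = 21)
I = -40 (I = 20*(-2) = -40)
(I*a)*L = -40*47/12*21 = -470/3*21 = -3290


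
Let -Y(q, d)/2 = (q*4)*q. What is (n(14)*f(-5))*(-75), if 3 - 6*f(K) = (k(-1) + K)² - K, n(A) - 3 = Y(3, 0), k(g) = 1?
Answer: -15525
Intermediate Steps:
Y(q, d) = -8*q² (Y(q, d) = -2*q*4*q = -2*4*q*q = -8*q²)
n(A) = -69 (n(A) = 3 - 8*3² = 3 - 8*9 = 3 - 72 = -69)
f(K) = ½ - (1 + K)²/6 + K/6 (f(K) = ½ - ((1 + K)² - K)/6 = ½ + (-(1 + K)²/6 + K/6) = ½ - (1 + K)²/6 + K/6)
(n(14)*f(-5))*(-75) = -69*(⅓ - ⅙*(-5) - ⅙*(-5)²)*(-75) = -69*(⅓ + ⅚ - ⅙*25)*(-75) = -69*(⅓ + ⅚ - 25/6)*(-75) = -69*(-3)*(-75) = 207*(-75) = -15525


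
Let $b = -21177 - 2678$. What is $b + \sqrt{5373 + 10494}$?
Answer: $-23855 + 3 \sqrt{1763} \approx -23729.0$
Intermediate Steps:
$b = -23855$ ($b = -21177 - 2678 = -23855$)
$b + \sqrt{5373 + 10494} = -23855 + \sqrt{5373 + 10494} = -23855 + \sqrt{15867} = -23855 + 3 \sqrt{1763}$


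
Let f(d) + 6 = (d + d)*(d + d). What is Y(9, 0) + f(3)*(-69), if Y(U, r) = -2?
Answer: -2072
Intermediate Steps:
f(d) = -6 + 4*d² (f(d) = -6 + (d + d)*(d + d) = -6 + (2*d)*(2*d) = -6 + 4*d²)
Y(9, 0) + f(3)*(-69) = -2 + (-6 + 4*3²)*(-69) = -2 + (-6 + 4*9)*(-69) = -2 + (-6 + 36)*(-69) = -2 + 30*(-69) = -2 - 2070 = -2072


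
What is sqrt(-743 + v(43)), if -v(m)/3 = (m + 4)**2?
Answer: I*sqrt(7370) ≈ 85.849*I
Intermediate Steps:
v(m) = -3*(4 + m)**2 (v(m) = -3*(m + 4)**2 = -3*(4 + m)**2)
sqrt(-743 + v(43)) = sqrt(-743 - 3*(4 + 43)**2) = sqrt(-743 - 3*47**2) = sqrt(-743 - 3*2209) = sqrt(-743 - 6627) = sqrt(-7370) = I*sqrt(7370)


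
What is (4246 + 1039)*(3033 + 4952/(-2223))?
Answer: 35607195995/2223 ≈ 1.6018e+7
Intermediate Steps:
(4246 + 1039)*(3033 + 4952/(-2223)) = 5285*(3033 + 4952*(-1/2223)) = 5285*(3033 - 4952/2223) = 5285*(6737407/2223) = 35607195995/2223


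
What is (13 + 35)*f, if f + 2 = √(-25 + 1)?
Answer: -96 + 96*I*√6 ≈ -96.0 + 235.15*I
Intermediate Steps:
f = -2 + 2*I*√6 (f = -2 + √(-25 + 1) = -2 + √(-24) = -2 + 2*I*√6 ≈ -2.0 + 4.899*I)
(13 + 35)*f = (13 + 35)*(-2 + 2*I*√6) = 48*(-2 + 2*I*√6) = -96 + 96*I*√6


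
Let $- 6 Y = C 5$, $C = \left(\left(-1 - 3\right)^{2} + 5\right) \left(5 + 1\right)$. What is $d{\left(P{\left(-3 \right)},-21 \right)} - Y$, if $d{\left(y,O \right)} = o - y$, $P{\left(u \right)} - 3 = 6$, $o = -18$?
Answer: $78$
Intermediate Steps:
$P{\left(u \right)} = 9$ ($P{\left(u \right)} = 3 + 6 = 9$)
$C = 126$ ($C = \left(\left(-4\right)^{2} + 5\right) 6 = \left(16 + 5\right) 6 = 21 \cdot 6 = 126$)
$d{\left(y,O \right)} = -18 - y$
$Y = -105$ ($Y = - \frac{126 \cdot 5}{6} = \left(- \frac{1}{6}\right) 630 = -105$)
$d{\left(P{\left(-3 \right)},-21 \right)} - Y = \left(-18 - 9\right) - -105 = \left(-18 - 9\right) + 105 = -27 + 105 = 78$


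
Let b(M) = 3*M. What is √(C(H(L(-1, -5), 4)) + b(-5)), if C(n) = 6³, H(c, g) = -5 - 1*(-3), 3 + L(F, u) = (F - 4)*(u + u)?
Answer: √201 ≈ 14.177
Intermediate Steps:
L(F, u) = -3 + 2*u*(-4 + F) (L(F, u) = -3 + (F - 4)*(u + u) = -3 + (-4 + F)*(2*u) = -3 + 2*u*(-4 + F))
H(c, g) = -2 (H(c, g) = -5 + 3 = -2)
C(n) = 216
√(C(H(L(-1, -5), 4)) + b(-5)) = √(216 + 3*(-5)) = √(216 - 15) = √201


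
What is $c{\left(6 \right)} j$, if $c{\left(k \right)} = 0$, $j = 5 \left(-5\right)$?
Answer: $0$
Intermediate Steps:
$j = -25$
$c{\left(6 \right)} j = 0 \left(-25\right) = 0$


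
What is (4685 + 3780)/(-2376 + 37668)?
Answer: 8465/35292 ≈ 0.23986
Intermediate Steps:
(4685 + 3780)/(-2376 + 37668) = 8465/35292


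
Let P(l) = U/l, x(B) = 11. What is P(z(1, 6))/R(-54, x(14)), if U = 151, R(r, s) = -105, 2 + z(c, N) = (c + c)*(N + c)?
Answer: -151/1260 ≈ -0.11984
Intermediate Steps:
z(c, N) = -2 + 2*c*(N + c) (z(c, N) = -2 + (c + c)*(N + c) = -2 + (2*c)*(N + c) = -2 + 2*c*(N + c))
P(l) = 151/l
P(z(1, 6))/R(-54, x(14)) = (151/(-2 + 2*1² + 2*6*1))/(-105) = (151/(-2 + 2*1 + 12))*(-1/105) = (151/(-2 + 2 + 12))*(-1/105) = (151/12)*(-1/105) = -151/1260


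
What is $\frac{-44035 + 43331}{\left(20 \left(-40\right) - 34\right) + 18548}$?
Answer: $- \frac{352}{8857} \approx -0.039743$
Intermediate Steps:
$\frac{-44035 + 43331}{\left(20 \left(-40\right) - 34\right) + 18548} = - \frac{704}{\left(-800 - 34\right) + 18548} = - \frac{704}{-834 + 18548} = - \frac{704}{17714} = \left(-704\right) \frac{1}{17714} = - \frac{352}{8857}$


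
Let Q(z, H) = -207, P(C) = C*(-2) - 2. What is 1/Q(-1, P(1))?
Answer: -1/207 ≈ -0.0048309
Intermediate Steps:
P(C) = -2 - 2*C (P(C) = -2*C - 2 = -2 - 2*C)
1/Q(-1, P(1)) = 1/(-207) = -1/207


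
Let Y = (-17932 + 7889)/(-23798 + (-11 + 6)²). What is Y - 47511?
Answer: -1129468960/23773 ≈ -47511.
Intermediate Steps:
Y = 10043/23773 (Y = -10043/(-23798 + (-5)²) = -10043/(-23798 + 25) = -10043/(-23773) = -10043*(-1/23773) = 10043/23773 ≈ 0.42245)
Y - 47511 = 10043/23773 - 47511 = -1129468960/23773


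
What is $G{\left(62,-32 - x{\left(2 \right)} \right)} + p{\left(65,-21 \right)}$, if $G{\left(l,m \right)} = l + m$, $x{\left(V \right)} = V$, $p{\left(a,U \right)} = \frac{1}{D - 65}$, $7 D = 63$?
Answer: $\frac{1567}{56} \approx 27.982$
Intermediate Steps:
$D = 9$ ($D = \frac{1}{7} \cdot 63 = 9$)
$p{\left(a,U \right)} = - \frac{1}{56}$ ($p{\left(a,U \right)} = \frac{1}{9 - 65} = \frac{1}{-56} = - \frac{1}{56}$)
$G{\left(62,-32 - x{\left(2 \right)} \right)} + p{\left(65,-21 \right)} = \left(62 - 34\right) - \frac{1}{56} = 28 - \frac{1}{56} = \frac{1567}{56}$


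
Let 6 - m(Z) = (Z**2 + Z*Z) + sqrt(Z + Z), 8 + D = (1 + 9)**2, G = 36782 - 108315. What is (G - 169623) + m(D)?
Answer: -258078 - 2*sqrt(46) ≈ -2.5809e+5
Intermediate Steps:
G = -71533
D = 92 (D = -8 + (1 + 9)**2 = -8 + 10**2 = -8 + 100 = 92)
m(Z) = 6 - 2*Z**2 - sqrt(2)*sqrt(Z) (m(Z) = 6 - ((Z**2 + Z*Z) + sqrt(Z + Z)) = 6 - ((Z**2 + Z**2) + sqrt(2*Z)) = 6 - (2*Z**2 + sqrt(2)*sqrt(Z)) = 6 + (-2*Z**2 - sqrt(2)*sqrt(Z)) = 6 - 2*Z**2 - sqrt(2)*sqrt(Z))
(G - 169623) + m(D) = (-71533 - 169623) + (6 - 2*92**2 - sqrt(2)*sqrt(92)) = -241156 + (6 - 2*8464 - sqrt(2)*2*sqrt(23)) = -241156 + (6 - 16928 - 2*sqrt(46)) = -241156 + (-16922 - 2*sqrt(46)) = -258078 - 2*sqrt(46)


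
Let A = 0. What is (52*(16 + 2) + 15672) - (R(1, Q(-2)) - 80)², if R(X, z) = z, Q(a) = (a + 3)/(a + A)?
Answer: 40511/4 ≈ 10128.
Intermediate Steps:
Q(a) = (3 + a)/a (Q(a) = (a + 3)/(a + 0) = (3 + a)/a)
(52*(16 + 2) + 15672) - (R(1, Q(-2)) - 80)² = (52*(16 + 2) + 15672) - ((3 - 2)/(-2) - 80)² = (52*18 + 15672) - (-½*1 - 80)² = (936 + 15672) - (-½ - 80)² = 16608 - (-161/2)² = 16608 - 1*25921/4 = 16608 - 25921/4 = 40511/4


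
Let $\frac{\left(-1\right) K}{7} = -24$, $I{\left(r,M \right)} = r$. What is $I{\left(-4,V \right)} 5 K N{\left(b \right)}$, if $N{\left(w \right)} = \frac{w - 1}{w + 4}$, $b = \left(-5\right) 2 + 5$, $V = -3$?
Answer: $-20160$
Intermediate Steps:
$K = 168$ ($K = \left(-7\right) \left(-24\right) = 168$)
$b = -5$ ($b = -10 + 5 = -5$)
$N{\left(w \right)} = \frac{-1 + w}{4 + w}$
$I{\left(-4,V \right)} 5 K N{\left(b \right)} = \left(-4\right) 5 \cdot 168 \frac{-1 - 5}{4 - 5} = \left(-20\right) 168 \frac{1}{-1} \left(-6\right) = - 3360 \left(\left(-1\right) \left(-6\right)\right) = \left(-3360\right) 6 = -20160$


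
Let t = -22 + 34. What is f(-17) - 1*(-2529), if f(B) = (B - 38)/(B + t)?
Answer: 2540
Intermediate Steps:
t = 12
f(B) = (-38 + B)/(12 + B) (f(B) = (B - 38)/(B + 12) = (-38 + B)/(12 + B))
f(-17) - 1*(-2529) = (-38 - 17)/(12 - 17) - 1*(-2529) = -55/(-5) + 2529 = -⅕*(-55) + 2529 = 11 + 2529 = 2540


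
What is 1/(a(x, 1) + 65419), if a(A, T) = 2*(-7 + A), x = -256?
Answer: 1/64893 ≈ 1.5410e-5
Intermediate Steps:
a(A, T) = -14 + 2*A
1/(a(x, 1) + 65419) = 1/((-14 + 2*(-256)) + 65419) = 1/((-14 - 512) + 65419) = 1/(-526 + 65419) = 1/64893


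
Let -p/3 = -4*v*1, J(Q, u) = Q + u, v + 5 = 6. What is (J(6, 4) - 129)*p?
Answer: -1428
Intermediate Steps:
v = 1 (v = -5 + 6 = 1)
p = 12 (p = -3*(-4*1) = -(-12) = -3*(-4) = 12)
(J(6, 4) - 129)*p = ((6 + 4) - 129)*12 = (10 - 129)*12 = -119*12 = -1428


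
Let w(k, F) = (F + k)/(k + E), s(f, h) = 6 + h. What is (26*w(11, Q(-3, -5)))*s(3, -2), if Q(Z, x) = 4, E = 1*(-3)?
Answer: 195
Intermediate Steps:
E = -3
w(k, F) = (F + k)/(-3 + k) (w(k, F) = (F + k)/(k - 3) = (F + k)/(-3 + k))
(26*w(11, Q(-3, -5)))*s(3, -2) = (26*((4 + 11)/(-3 + 11)))*(6 - 2) = (26*(15/8))*4 = (195/4)*4 = 195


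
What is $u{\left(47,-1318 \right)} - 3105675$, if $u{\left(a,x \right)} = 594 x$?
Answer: $-3888567$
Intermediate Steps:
$u{\left(47,-1318 \right)} - 3105675 = 594 \left(-1318\right) - 3105675 = -782892 - 3105675 = -3888567$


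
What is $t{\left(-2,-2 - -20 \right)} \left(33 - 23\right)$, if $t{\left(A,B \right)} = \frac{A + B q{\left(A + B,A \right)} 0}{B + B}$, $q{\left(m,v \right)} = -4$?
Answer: $- \frac{5}{9} \approx -0.55556$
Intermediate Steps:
$t{\left(A,B \right)} = \frac{A}{2 B}$ ($t{\left(A,B \right)} = \frac{A + B \left(-4\right) 0}{B + B} = \frac{A + - 4 B 0}{2 B} = \left(A + 0\right) \frac{1}{2 B} = A \frac{1}{2 B} = \frac{A}{2 B}$)
$t{\left(-2,-2 - -20 \right)} \left(33 - 23\right) = \frac{1}{2} \left(-2\right) \frac{1}{-2 - -20} \left(33 - 23\right) = \frac{1}{2} \left(-2\right) \frac{1}{-2 + 20} \cdot 10 = \frac{1}{2} \left(-2\right) \frac{1}{18} \cdot 10 = \left(- \frac{1}{18}\right) 10 = - \frac{5}{9}$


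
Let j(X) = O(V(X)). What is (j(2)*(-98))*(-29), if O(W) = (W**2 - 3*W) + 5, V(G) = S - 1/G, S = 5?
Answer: 66787/2 ≈ 33394.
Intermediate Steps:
V(G) = 5 - 1/G
O(W) = 5 + W**2 - 3*W
j(X) = -10 + (5 - 1/X)**2 + 3/X (j(X) = 5 + (5 - 1/X)**2 - 3*(5 - 1/X) = 5 + (5 - 1/X)**2 + (-15 + 3/X) = -10 + (5 - 1/X)**2 + 3/X)
(j(2)*(-98))*(-29) = ((15 + 2**(-2) - 7/2)*(-98))*(-29) = ((15 + 1/4 - 7*1/2)*(-98))*(-29) = ((15 + 1/4 - 7/2)*(-98))*(-29) = ((47/4)*(-98))*(-29) = -2303/2*(-29) = 66787/2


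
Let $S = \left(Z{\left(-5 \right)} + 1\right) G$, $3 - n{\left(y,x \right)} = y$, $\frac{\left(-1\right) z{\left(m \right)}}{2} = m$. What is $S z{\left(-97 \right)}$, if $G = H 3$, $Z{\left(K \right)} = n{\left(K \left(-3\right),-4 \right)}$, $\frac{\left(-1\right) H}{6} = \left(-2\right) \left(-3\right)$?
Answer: $230472$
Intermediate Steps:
$z{\left(m \right)} = - 2 m$
$H = -36$ ($H = - 6 \left(\left(-2\right) \left(-3\right)\right) = \left(-6\right) 6 = -36$)
$n{\left(y,x \right)} = 3 - y$
$Z{\left(K \right)} = 3 + 3 K$ ($Z{\left(K \right)} = 3 - K \left(-3\right) = 3 - - 3 K = 3 + 3 K$)
$G = -108$ ($G = \left(-36\right) 3 = -108$)
$S = 1188$ ($S = \left(\left(3 + 3 \left(-5\right)\right) + 1\right) \left(-108\right) = \left(\left(3 - 15\right) + 1\right) \left(-108\right) = \left(-12 + 1\right) \left(-108\right) = \left(-11\right) \left(-108\right) = 1188$)
$S z{\left(-97 \right)} = 1188 \left(\left(-2\right) \left(-97\right)\right) = 1188 \cdot 194 = 230472$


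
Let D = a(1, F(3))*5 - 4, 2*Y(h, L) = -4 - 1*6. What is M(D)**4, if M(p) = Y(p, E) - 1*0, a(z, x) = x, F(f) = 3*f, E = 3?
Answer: 625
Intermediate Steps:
Y(h, L) = -5 (Y(h, L) = (-4 - 1*6)/2 = (-4 - 6)/2 = (1/2)*(-10) = -5)
D = 41 (D = (3*3)*5 - 4 = 9*5 - 4 = 45 - 4 = 41)
M(p) = -5 (M(p) = -5 - 1*0 = -5 + 0 = -5)
M(D)**4 = (-5)**4 = 625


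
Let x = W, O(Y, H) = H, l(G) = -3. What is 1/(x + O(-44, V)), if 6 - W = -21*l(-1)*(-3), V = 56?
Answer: 1/251 ≈ 0.0039841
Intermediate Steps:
W = 195 (W = 6 - (-21*(-3))*(-3) = 6 - 63*(-3) = 6 - 1*(-189) = 6 + 189 = 195)
x = 195
1/(x + O(-44, V)) = 1/(195 + 56) = 1/251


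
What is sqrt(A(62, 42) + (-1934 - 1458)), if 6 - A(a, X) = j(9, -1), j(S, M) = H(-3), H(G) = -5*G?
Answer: I*sqrt(3401) ≈ 58.318*I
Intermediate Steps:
j(S, M) = 15 (j(S, M) = -5*(-3) = 15)
A(a, X) = -9 (A(a, X) = 6 - 1*15 = 6 - 15 = -9)
sqrt(A(62, 42) + (-1934 - 1458)) = sqrt(-9 + (-1934 - 1458)) = sqrt(-9 - 3392) = sqrt(-3401) = I*sqrt(3401)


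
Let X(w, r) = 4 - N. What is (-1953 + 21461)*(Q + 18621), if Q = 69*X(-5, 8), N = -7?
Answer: 378065040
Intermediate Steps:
X(w, r) = 11 (X(w, r) = 4 - 1*(-7) = 4 + 7 = 11)
Q = 759 (Q = 69*11 = 759)
(-1953 + 21461)*(Q + 18621) = (-1953 + 21461)*(759 + 18621) = 19508*19380 = 378065040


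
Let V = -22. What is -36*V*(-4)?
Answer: -3168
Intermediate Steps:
-36*V*(-4) = -36*(-22)*(-4) = -(-792)*(-4) = -1*3168 = -3168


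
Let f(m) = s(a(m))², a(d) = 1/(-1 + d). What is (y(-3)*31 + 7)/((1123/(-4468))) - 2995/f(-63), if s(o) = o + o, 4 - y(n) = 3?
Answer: -3444276024/1123 ≈ -3.0670e+6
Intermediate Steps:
y(n) = 1 (y(n) = 4 - 1*3 = 4 - 3 = 1)
s(o) = 2*o
f(m) = 4/(-1 + m)² (f(m) = (2/(-1 + m))² = 4/(-1 + m)²)
(y(-3)*31 + 7)/((1123/(-4468))) - 2995/f(-63) = (1*31 + 7)/((1123/(-4468))) - 2995*(-1 - 63)²/4 = (31 + 7)/((1123*(-1/4468))) - 2995/(4/(-64)²) = 38/(-1123/4468) - 2995/(4*(1/4096)) = 38*(-4468/1123) - 2995/1/1024 = -169784/1123 - 2995*1024 = -169784/1123 - 3066880 = -3444276024/1123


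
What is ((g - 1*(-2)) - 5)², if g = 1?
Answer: 4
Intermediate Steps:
((g - 1*(-2)) - 5)² = ((1 - 1*(-2)) - 5)² = ((1 + 2) - 5)² = (3 - 5)² = (-2)² = 4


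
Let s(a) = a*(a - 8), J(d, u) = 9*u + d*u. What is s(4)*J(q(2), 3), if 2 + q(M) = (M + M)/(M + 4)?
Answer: -368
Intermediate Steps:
q(M) = -2 + 2*M/(4 + M) (q(M) = -2 + (M + M)/(M + 4) = -2 + (2*M)/(4 + M) = -2 + 2*M/(4 + M))
s(a) = a*(-8 + a)
s(4)*J(q(2), 3) = (4*(-8 + 4))*(3*(9 - 8/(4 + 2))) = (4*(-4))*(3*(9 - 8/6)) = -48*(9 - 8*⅙) = -48*(9 - 4/3) = -48*23/3 = -16*23 = -368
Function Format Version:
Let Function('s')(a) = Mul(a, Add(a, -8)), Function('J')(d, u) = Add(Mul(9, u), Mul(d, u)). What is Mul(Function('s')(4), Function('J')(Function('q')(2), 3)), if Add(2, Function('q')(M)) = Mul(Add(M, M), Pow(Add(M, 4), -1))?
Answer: -368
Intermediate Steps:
Function('q')(M) = Add(-2, Mul(2, M, Pow(Add(4, M), -1))) (Function('q')(M) = Add(-2, Mul(Add(M, M), Pow(Add(M, 4), -1))) = Add(-2, Mul(Mul(2, M), Pow(Add(4, M), -1))) = Add(-2, Mul(2, M, Pow(Add(4, M), -1))))
Function('s')(a) = Mul(a, Add(-8, a))
Mul(Function('s')(4), Function('J')(Function('q')(2), 3)) = Mul(Mul(4, Add(-8, 4)), Mul(3, Add(9, Mul(-8, Pow(Add(4, 2), -1))))) = Mul(Mul(4, -4), Mul(3, Add(9, Mul(-8, Pow(6, -1))))) = Mul(-16, Mul(3, Add(9, Mul(-8, Rational(1, 6))))) = Mul(-16, Mul(3, Add(9, Rational(-4, 3)))) = Mul(-16, Mul(3, Rational(23, 3))) = Mul(-16, 23) = -368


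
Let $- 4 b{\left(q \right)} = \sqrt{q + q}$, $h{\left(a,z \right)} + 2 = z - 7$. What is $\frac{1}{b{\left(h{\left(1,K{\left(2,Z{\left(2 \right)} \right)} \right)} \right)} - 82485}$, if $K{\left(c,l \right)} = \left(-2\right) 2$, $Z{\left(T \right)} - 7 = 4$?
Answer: $- \frac{50760}{4186938601} + \frac{2 i \sqrt{26}}{54430201813} \approx -1.2123 \cdot 10^{-5} + 1.8736 \cdot 10^{-10} i$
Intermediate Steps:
$Z{\left(T \right)} = 11$ ($Z{\left(T \right)} = 7 + 4 = 11$)
$K{\left(c,l \right)} = -4$
$h{\left(a,z \right)} = -9 + z$ ($h{\left(a,z \right)} = -2 + \left(z - 7\right) = -2 + \left(-7 + z\right) = -9 + z$)
$b{\left(q \right)} = - \frac{\sqrt{2} \sqrt{q}}{4}$ ($b{\left(q \right)} = - \frac{\sqrt{q + q}}{4} = - \frac{\sqrt{2 q}}{4} = - \frac{\sqrt{2} \sqrt{q}}{4}$)
$\frac{1}{b{\left(h{\left(1,K{\left(2,Z{\left(2 \right)} \right)} \right)} \right)} - 82485} = \frac{1}{- \frac{\sqrt{2} \sqrt{-9 - 4}}{4} - 82485} = \frac{1}{- \frac{\sqrt{2} \sqrt{-13}}{4} - 82485} = \frac{1}{- \frac{\sqrt{2} i \sqrt{13}}{4} - 82485} = \frac{1}{- \frac{i \sqrt{26}}{4} - 82485} = \frac{1}{-82485 - \frac{i \sqrt{26}}{4}}$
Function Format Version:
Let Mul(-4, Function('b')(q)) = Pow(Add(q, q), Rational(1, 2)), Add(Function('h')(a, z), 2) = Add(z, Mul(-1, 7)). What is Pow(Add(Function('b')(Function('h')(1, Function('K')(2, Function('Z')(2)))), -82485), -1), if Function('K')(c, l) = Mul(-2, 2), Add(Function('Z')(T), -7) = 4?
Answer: Add(Rational(-50760, 4186938601), Mul(Rational(2, 54430201813), I, Pow(26, Rational(1, 2)))) ≈ Add(-1.2123e-5, Mul(1.8736e-10, I))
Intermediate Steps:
Function('Z')(T) = 11 (Function('Z')(T) = Add(7, 4) = 11)
Function('K')(c, l) = -4
Function('h')(a, z) = Add(-9, z) (Function('h')(a, z) = Add(-2, Add(z, Mul(-1, 7))) = Add(-2, Add(z, -7)) = Add(-2, Add(-7, z)) = Add(-9, z))
Function('b')(q) = Mul(Rational(-1, 4), Pow(2, Rational(1, 2)), Pow(q, Rational(1, 2))) (Function('b')(q) = Mul(Rational(-1, 4), Pow(Add(q, q), Rational(1, 2))) = Mul(Rational(-1, 4), Pow(Mul(2, q), Rational(1, 2))) = Mul(Rational(-1, 4), Mul(Pow(2, Rational(1, 2)), Pow(q, Rational(1, 2)))) = Mul(Rational(-1, 4), Pow(2, Rational(1, 2)), Pow(q, Rational(1, 2))))
Pow(Add(Function('b')(Function('h')(1, Function('K')(2, Function('Z')(2)))), -82485), -1) = Pow(Add(Mul(Rational(-1, 4), Pow(2, Rational(1, 2)), Pow(Add(-9, -4), Rational(1, 2))), -82485), -1) = Pow(Add(Mul(Rational(-1, 4), Pow(2, Rational(1, 2)), Pow(-13, Rational(1, 2))), -82485), -1) = Pow(Add(Mul(Rational(-1, 4), Pow(2, Rational(1, 2)), Mul(I, Pow(13, Rational(1, 2)))), -82485), -1) = Pow(Add(Mul(Rational(-1, 4), I, Pow(26, Rational(1, 2))), -82485), -1) = Pow(Add(-82485, Mul(Rational(-1, 4), I, Pow(26, Rational(1, 2)))), -1)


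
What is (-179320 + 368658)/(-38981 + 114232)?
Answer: 189338/75251 ≈ 2.5161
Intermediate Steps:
(-179320 + 368658)/(-38981 + 114232) = 189338/75251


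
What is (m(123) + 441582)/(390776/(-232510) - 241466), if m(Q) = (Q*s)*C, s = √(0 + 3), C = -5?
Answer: -25668057705/14035912609 + 71496825*√3/28071825218 ≈ -1.8243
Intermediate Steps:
s = √3 ≈ 1.7320
m(Q) = -5*Q*√3 (m(Q) = (Q*√3)*(-5) = -5*Q*√3)
(m(123) + 441582)/(390776/(-232510) - 241466) = (-5*123*√3 + 441582)/(390776/(-232510) - 241466) = (-615*√3 + 441582)/(390776*(-1/232510) - 241466) = (441582 - 615*√3)/(-195388/116255 - 241466) = (441582 - 615*√3)/(-28071825218/116255) = (441582 - 615*√3)*(-116255/28071825218) = -25668057705/14035912609 + 71496825*√3/28071825218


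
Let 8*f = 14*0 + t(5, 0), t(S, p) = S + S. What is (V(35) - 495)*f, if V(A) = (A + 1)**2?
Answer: 4005/4 ≈ 1001.3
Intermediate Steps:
t(S, p) = 2*S
f = 5/4 (f = (14*0 + 2*5)/8 = (0 + 10)/8 = (1/8)*10 = 5/4 ≈ 1.2500)
V(A) = (1 + A)**2
(V(35) - 495)*f = ((1 + 35)**2 - 495)*(5/4) = (36**2 - 495)*(5/4) = (1296 - 495)*(5/4) = 801*(5/4) = 4005/4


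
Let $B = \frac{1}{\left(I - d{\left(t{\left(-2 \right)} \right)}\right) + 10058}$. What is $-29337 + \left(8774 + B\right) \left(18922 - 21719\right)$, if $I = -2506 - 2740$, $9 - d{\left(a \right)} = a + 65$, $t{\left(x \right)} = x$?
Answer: $- \frac{119558668987}{4866} \approx -2.457 \cdot 10^{7}$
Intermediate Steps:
$d{\left(a \right)} = -56 - a$ ($d{\left(a \right)} = 9 - \left(a + 65\right) = 9 - \left(65 + a\right) = -56 - a$)
$I = -5246$ ($I = -2506 - 2740 = -5246$)
$B = \frac{1}{4866}$ ($B = \frac{1}{\left(-5246 - \left(-56 - -2\right)\right) + 10058} = \frac{1}{\left(-5246 - \left(-56 + 2\right)\right) + 10058} = \frac{1}{\left(-5246 - -54\right) + 10058} = \frac{1}{\left(-5246 + 54\right) + 10058} = \frac{1}{-5192 + 10058} = \frac{1}{4866} \approx 0.00020551$)
$-29337 + \left(8774 + B\right) \left(18922 - 21719\right) = -29337 + \left(8774 + \frac{1}{4866}\right) \left(18922 - 21719\right) = -29337 + \frac{42694285}{4866} \left(-2797\right) = -29337 - \frac{119415915145}{4866} = - \frac{119558668987}{4866}$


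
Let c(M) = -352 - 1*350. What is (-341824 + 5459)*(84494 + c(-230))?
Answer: -28184696080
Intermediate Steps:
c(M) = -702 (c(M) = -352 - 350 = -702)
(-341824 + 5459)*(84494 + c(-230)) = (-341824 + 5459)*(84494 - 702) = -336365*83792 = -28184696080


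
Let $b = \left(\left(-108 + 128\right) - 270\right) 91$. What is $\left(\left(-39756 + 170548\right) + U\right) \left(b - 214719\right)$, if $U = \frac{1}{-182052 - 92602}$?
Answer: $- \frac{8530491068237523}{274654} \approx -3.1059 \cdot 10^{10}$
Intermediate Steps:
$U = - \frac{1}{274654}$ ($U = \frac{1}{-274654} = - \frac{1}{274654} \approx -3.6409 \cdot 10^{-6}$)
$b = -22750$ ($b = \left(20 - 270\right) 91 = \left(-250\right) 91 = -22750$)
$\left(\left(-39756 + 170548\right) + U\right) \left(b - 214719\right) = \left(\left(-39756 + 170548\right) - \frac{1}{274654}\right) \left(-22750 - 214719\right) = \left(130792 - \frac{1}{274654}\right) \left(-237469\right) = \frac{35922545967}{274654} \left(-237469\right) = - \frac{8530491068237523}{274654}$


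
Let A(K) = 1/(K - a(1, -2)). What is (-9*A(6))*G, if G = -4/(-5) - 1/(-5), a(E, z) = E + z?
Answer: -9/7 ≈ -1.2857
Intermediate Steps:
G = 1 (G = -4*(-⅕) - 1*(-⅕) = ⅘ + ⅕ = 1)
A(K) = 1/(1 + K) (A(K) = 1/(K - (1 - 2)) = 1/(K - 1*(-1)) = 1/(K + 1) = 1/(1 + K))
(-9*A(6))*G = -9/(1 + 6)*1 = -9/7*1 = -9/7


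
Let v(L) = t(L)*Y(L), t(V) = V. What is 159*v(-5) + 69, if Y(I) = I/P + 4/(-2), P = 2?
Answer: 7293/2 ≈ 3646.5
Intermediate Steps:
Y(I) = -2 + I/2 (Y(I) = I/2 + 4/(-2) = I*(½) + 4*(-½) = I/2 - 2 = -2 + I/2)
v(L) = L*(-2 + L/2)
159*v(-5) + 69 = 159*((½)*(-5)*(-4 - 5)) + 69 = 159*((½)*(-5)*(-9)) + 69 = 159*(45/2) + 69 = 7155/2 + 69 = 7293/2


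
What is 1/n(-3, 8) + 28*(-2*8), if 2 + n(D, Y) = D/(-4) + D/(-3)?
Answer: -452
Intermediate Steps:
n(D, Y) = -2 - 7*D/12 (n(D, Y) = -2 + (D/(-4) + D/(-3)) = -2 + (D*(-1/4) + D*(-1/3)) = -2 + (-D/4 - D/3) = -2 - 7*D/12)
1/n(-3, 8) + 28*(-2*8) = 1/(-2 - 7/12*(-3)) + 28*(-2*8) = 1/(-2 + 7/4) + 28*(-16) = 1/(-1/4) - 448 = -4 - 448 = -452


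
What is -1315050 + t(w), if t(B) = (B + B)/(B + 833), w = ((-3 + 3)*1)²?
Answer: -1315050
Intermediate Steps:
w = 0 (w = (0*1)² = 0² = 0)
t(B) = 2*B/(833 + B) (t(B) = (2*B)/(833 + B) = 2*B/(833 + B))
-1315050 + t(w) = -1315050 + 2*0/(833 + 0) = -1315050 + 2*0/833 = -1315050 + 2*0*(1/833) = -1315050 + 0 = -1315050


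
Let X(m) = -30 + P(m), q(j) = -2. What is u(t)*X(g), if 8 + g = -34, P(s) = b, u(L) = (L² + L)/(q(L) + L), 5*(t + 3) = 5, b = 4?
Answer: 13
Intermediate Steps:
t = -2 (t = -3 + (⅕)*5 = -3 + 1 = -2)
u(L) = (L + L²)/(-2 + L) (u(L) = (L² + L)/(-2 + L) = (L + L²)/(-2 + L))
P(s) = 4
g = -42 (g = -8 - 34 = -42)
X(m) = -26 (X(m) = -30 + 4 = -26)
u(t)*X(g) = -2*(1 - 2)/(-2 - 2)*(-26) = -2*(-1)/(-4)*(-26) = -2*(-¼)*(-1)*(-26) = -½*(-26) = 13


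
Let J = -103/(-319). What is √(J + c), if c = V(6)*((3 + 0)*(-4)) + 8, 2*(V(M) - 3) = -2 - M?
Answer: √2068077/319 ≈ 4.5081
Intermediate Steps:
V(M) = 2 - M/2 (V(M) = 3 + (-2 - M)/2 = 3 + (-1 - M/2) = 2 - M/2)
J = 103/319 (J = -103*(-1/319) = 103/319 ≈ 0.32288)
c = 20 (c = (2 - ½*6)*((3 + 0)*(-4)) + 8 = (2 - 3)*(3*(-4)) + 8 = -1*(-12) + 8 = 12 + 8 = 20)
√(J + c) = √(103/319 + 20) = √(6483/319) = √2068077/319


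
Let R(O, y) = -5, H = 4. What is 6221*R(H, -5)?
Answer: -31105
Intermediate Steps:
6221*R(H, -5) = 6221*(-5) = -31105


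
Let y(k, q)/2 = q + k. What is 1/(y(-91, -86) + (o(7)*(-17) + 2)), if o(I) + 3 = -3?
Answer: -1/250 ≈ -0.0040000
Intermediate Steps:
o(I) = -6 (o(I) = -3 - 3 = -6)
y(k, q) = 2*k + 2*q (y(k, q) = 2*(q + k) = 2*(k + q) = 2*k + 2*q)
1/(y(-91, -86) + (o(7)*(-17) + 2)) = 1/((2*(-91) + 2*(-86)) + (-6*(-17) + 2)) = 1/((-182 - 172) + (102 + 2)) = 1/(-354 + 104) = 1/(-250) = -1/250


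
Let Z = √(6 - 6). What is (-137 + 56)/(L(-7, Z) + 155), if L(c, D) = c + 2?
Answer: -27/50 ≈ -0.54000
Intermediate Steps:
Z = 0 (Z = √0 = 0)
L(c, D) = 2 + c
(-137 + 56)/(L(-7, Z) + 155) = (-137 + 56)/((2 - 7) + 155) = -81/(-5 + 155) = -81/150 = (1/150)*(-81) = -27/50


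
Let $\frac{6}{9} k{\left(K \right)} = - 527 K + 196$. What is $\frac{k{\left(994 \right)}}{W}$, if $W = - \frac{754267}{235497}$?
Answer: $\frac{184974180111}{754267} \approx 2.4524 \cdot 10^{5}$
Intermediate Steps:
$W = - \frac{754267}{235497}$ ($W = \left(-754267\right) \frac{1}{235497} = - \frac{754267}{235497} \approx -3.2029$)
$k{\left(K \right)} = 294 - \frac{1581 K}{2}$ ($k{\left(K \right)} = \frac{3 \left(- 527 K + 196\right)}{2} = \frac{3 \left(196 - 527 K\right)}{2} = 294 - \frac{1581 K}{2}$)
$\frac{k{\left(994 \right)}}{W} = \frac{294 - 785757}{- \frac{754267}{235497}} = \left(294 - 785757\right) \left(- \frac{235497}{754267}\right) = \left(-785463\right) \left(- \frac{235497}{754267}\right) = \frac{184974180111}{754267}$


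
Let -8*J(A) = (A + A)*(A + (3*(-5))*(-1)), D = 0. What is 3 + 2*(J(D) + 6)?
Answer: 15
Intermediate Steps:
J(A) = -A*(15 + A)/4 (J(A) = -(A + A)*(A + (3*(-5))*(-1))/8 = -2*A*(A - 15*(-1))/8 = -2*A*(A + 15)/8 = -2*A*(15 + A)/8 = -A*(15 + A)/4)
3 + 2*(J(D) + 6) = 3 + 2*(-1/4*0*(15 + 0) + 6) = 3 + 2*(-1/4*0*15 + 6) = 3 + 2*(0 + 6) = 3 + 2*6 = 3 + 12 = 15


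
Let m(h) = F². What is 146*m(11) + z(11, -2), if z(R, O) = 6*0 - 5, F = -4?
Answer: 2331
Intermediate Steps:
m(h) = 16 (m(h) = (-4)² = 16)
z(R, O) = -5 (z(R, O) = 0 - 5 = -5)
146*m(11) + z(11, -2) = 146*16 - 5 = 2336 - 5 = 2331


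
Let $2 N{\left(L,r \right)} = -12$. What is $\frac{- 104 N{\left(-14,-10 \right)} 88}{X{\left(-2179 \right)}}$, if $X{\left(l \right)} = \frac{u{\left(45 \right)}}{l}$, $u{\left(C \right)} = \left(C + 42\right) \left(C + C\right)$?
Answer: $- \frac{19942208}{1305} \approx -15281.0$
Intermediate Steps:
$u{\left(C \right)} = 2 C \left(42 + C\right)$ ($u{\left(C \right)} = \left(42 + C\right) 2 C = 2 C \left(42 + C\right)$)
$N{\left(L,r \right)} = -6$ ($N{\left(L,r \right)} = \frac{1}{2} \left(-12\right) = -6$)
$X{\left(l \right)} = \frac{7830}{l}$ ($X{\left(l \right)} = \frac{2 \cdot 45 \left(42 + 45\right)}{l} = \frac{2 \cdot 45 \cdot 87}{l} = \frac{7830}{l}$)
$\frac{- 104 N{\left(-14,-10 \right)} 88}{X{\left(-2179 \right)}} = \frac{\left(-104\right) \left(-6\right) 88}{7830 \frac{1}{-2179}} = \frac{624 \cdot 88}{7830 \left(- \frac{1}{2179}\right)} = \frac{54912}{- \frac{7830}{2179}} = 54912 \left(- \frac{2179}{7830}\right) = - \frac{19942208}{1305}$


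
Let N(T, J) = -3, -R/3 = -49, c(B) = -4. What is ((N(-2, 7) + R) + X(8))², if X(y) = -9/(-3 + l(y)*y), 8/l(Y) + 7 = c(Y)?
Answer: 197880489/9409 ≈ 21031.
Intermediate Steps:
R = 147 (R = -3*(-49) = 147)
l(Y) = -8/11 (l(Y) = 8/(-7 - 4) = 8/(-11) = 8*(-1/11) = -8/11)
X(y) = -9/(-3 - 8*y/11)
((N(-2, 7) + R) + X(8))² = ((-3 + 147) + 99/(33 + 8*8))² = (144 + 99/(33 + 64))² = (144 + 99/97)² = (14067/97)² = 197880489/9409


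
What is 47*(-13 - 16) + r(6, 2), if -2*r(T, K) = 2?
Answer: -1364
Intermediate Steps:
r(T, K) = -1 (r(T, K) = -½*2 = -1)
47*(-13 - 16) + r(6, 2) = 47*(-13 - 16) - 1 = 47*(-29) - 1 = -1363 - 1 = -1364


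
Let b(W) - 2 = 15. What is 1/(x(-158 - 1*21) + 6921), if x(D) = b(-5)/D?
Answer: 179/1238842 ≈ 0.00014449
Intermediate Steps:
b(W) = 17 (b(W) = 2 + 15 = 17)
x(D) = 17/D
1/(x(-158 - 1*21) + 6921) = 1/(17/(-158 - 1*21) + 6921) = 1/(17/(-158 - 21) + 6921) = 1/(17/(-179) + 6921) = 1/(17*(-1/179) + 6921) = 1/(-17/179 + 6921) = 1/(1238842/179) = 179/1238842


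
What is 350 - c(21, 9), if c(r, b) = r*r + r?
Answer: -112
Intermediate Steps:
c(r, b) = r + r**2 (c(r, b) = r**2 + r = r + r**2)
350 - c(21, 9) = 350 - 21*(1 + 21) = 350 - 21*22 = 350 - 1*462 = 350 - 462 = -112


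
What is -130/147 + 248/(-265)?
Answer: -70906/38955 ≈ -1.8202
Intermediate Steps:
-130/147 + 248/(-265) = -130*1/147 + 248*(-1/265) = -130/147 - 248/265 = -70906/38955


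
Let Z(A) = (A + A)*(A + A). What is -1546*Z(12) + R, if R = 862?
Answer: -889634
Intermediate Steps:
Z(A) = 4*A² (Z(A) = (2*A)*(2*A) = 4*A²)
-1546*Z(12) + R = -6184*12² + 862 = -6184*144 + 862 = -1546*576 + 862 = -890496 + 862 = -889634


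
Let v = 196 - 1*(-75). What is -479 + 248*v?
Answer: 66729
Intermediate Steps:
v = 271 (v = 196 + 75 = 271)
-479 + 248*v = -479 + 248*271 = -479 + 67208 = 66729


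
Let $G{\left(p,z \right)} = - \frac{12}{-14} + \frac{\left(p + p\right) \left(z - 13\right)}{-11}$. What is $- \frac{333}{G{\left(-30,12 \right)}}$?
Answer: $\frac{8547}{118} \approx 72.432$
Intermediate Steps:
$G{\left(p,z \right)} = \frac{6}{7} - \frac{2 p \left(-13 + z\right)}{11}$ ($G{\left(p,z \right)} = \left(-12\right) \left(- \frac{1}{14}\right) + 2 p \left(-13 + z\right) \left(- \frac{1}{11}\right) = \frac{6}{7} + 2 p \left(-13 + z\right) \left(- \frac{1}{11}\right) = \frac{6}{7} - \frac{2 p \left(-13 + z\right)}{11}$)
$- \frac{333}{G{\left(-30,12 \right)}} = - \frac{333}{\frac{6}{7} + \frac{26}{11} \left(-30\right) - \left(- \frac{60}{11}\right) 12} = - \frac{333}{\frac{6}{7} - \frac{780}{11} + \frac{720}{11}} = - \frac{333}{- \frac{354}{77}} = \left(-333\right) \left(- \frac{77}{354}\right) = \frac{8547}{118}$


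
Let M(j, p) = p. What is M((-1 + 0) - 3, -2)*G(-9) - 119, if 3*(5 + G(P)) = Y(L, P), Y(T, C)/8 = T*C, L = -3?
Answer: -253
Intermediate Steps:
Y(T, C) = 8*C*T (Y(T, C) = 8*(T*C) = 8*(C*T) = 8*C*T)
G(P) = -5 - 8*P (G(P) = -5 + (8*P*(-3))/3 = -5 + (-24*P)/3 = -5 - 8*P)
M((-1 + 0) - 3, -2)*G(-9) - 119 = -2*(-5 - 8*(-9)) - 119 = -2*(-5 + 72) - 119 = -2*67 - 119 = -134 - 119 = -253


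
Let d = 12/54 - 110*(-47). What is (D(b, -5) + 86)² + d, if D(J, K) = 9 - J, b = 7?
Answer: 116228/9 ≈ 12914.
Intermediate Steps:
d = 46532/9 (d = 12*(1/54) + 5170 = 2/9 + 5170 = 46532/9 ≈ 5170.2)
(D(b, -5) + 86)² + d = ((9 - 1*7) + 86)² + 46532/9 = ((9 - 7) + 86)² + 46532/9 = (2 + 86)² + 46532/9 = 88² + 46532/9 = 7744 + 46532/9 = 116228/9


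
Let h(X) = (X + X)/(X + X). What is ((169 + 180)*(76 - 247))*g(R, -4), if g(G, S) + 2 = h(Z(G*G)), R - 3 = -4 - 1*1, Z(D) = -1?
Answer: 59679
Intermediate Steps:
h(X) = 1 (h(X) = (2*X)/((2*X)) = (2*X)*(1/(2*X)) = 1)
R = -2 (R = 3 + (-4 - 1*1) = 3 + (-4 - 1) = 3 - 5 = -2)
g(G, S) = -1 (g(G, S) = -2 + 1 = -1)
((169 + 180)*(76 - 247))*g(R, -4) = ((169 + 180)*(76 - 247))*(-1) = (349*(-171))*(-1) = -59679*(-1) = 59679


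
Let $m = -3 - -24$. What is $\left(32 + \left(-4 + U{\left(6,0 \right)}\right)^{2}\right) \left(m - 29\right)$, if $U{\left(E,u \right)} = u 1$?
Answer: $-384$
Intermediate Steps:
$m = 21$ ($m = -3 + 24 = 21$)
$U{\left(E,u \right)} = u$
$\left(32 + \left(-4 + U{\left(6,0 \right)}\right)^{2}\right) \left(m - 29\right) = \left(32 + \left(-4 + 0\right)^{2}\right) \left(21 - 29\right) = \left(32 + \left(-4\right)^{2}\right) \left(21 - 29\right) = \left(32 + 16\right) \left(-8\right) = 48 \left(-8\right) = -384$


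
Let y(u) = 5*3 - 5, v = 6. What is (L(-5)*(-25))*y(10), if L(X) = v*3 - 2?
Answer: -4000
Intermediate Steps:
L(X) = 16 (L(X) = 6*3 - 2 = 18 - 2 = 16)
y(u) = 10 (y(u) = 15 - 5 = 10)
(L(-5)*(-25))*y(10) = (16*(-25))*10 = -400*10 = -4000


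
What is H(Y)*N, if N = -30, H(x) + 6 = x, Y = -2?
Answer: 240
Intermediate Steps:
H(x) = -6 + x
H(Y)*N = (-6 - 2)*(-30) = -8*(-30) = 240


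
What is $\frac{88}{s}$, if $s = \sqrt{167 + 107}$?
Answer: $\frac{44 \sqrt{274}}{137} \approx 5.3163$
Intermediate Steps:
$s = \sqrt{274} \approx 16.553$
$\frac{88}{s} = \frac{88}{\sqrt{274}} = 88 \frac{\sqrt{274}}{274} = \frac{44 \sqrt{274}}{137}$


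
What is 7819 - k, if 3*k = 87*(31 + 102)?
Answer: 3962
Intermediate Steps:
k = 3857 (k = (87*(31 + 102))/3 = (87*133)/3 = (⅓)*11571 = 3857)
7819 - k = 7819 - 1*3857 = 7819 - 3857 = 3962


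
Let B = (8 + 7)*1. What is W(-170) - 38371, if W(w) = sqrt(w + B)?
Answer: -38371 + I*sqrt(155) ≈ -38371.0 + 12.45*I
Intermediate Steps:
B = 15 (B = 15*1 = 15)
W(w) = sqrt(15 + w) (W(w) = sqrt(w + 15) = sqrt(15 + w))
W(-170) - 38371 = sqrt(15 - 170) - 38371 = sqrt(-155) - 38371 = I*sqrt(155) - 38371 = -38371 + I*sqrt(155)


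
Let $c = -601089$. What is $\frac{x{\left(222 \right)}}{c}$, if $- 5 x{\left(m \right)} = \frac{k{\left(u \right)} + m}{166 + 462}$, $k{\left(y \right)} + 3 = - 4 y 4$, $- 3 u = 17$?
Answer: $\frac{929}{5662258380} \approx 1.6407 \cdot 10^{-7}$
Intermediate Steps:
$u = - \frac{17}{3}$ ($u = \left(- \frac{1}{3}\right) 17 = - \frac{17}{3} \approx -5.6667$)
$k{\left(y \right)} = -3 - 16 y$ ($k{\left(y \right)} = -3 + - 4 y 4 = -3 - 16 y$)
$x{\left(m \right)} = - \frac{263}{9420} - \frac{m}{3140}$ ($x{\left(m \right)} = - \frac{\left(\left(-3 - - \frac{272}{3}\right) + m\right) \frac{1}{166 + 462}}{5} = - \frac{\left(\left(-3 + \frac{272}{3}\right) + m\right) \frac{1}{628}}{5} = - \frac{\left(\frac{263}{3} + m\right) \frac{1}{628}}{5} = - \frac{\frac{263}{1884} + \frac{m}{628}}{5} = - \frac{263}{9420} - \frac{m}{3140}$)
$\frac{x{\left(222 \right)}}{c} = \frac{- \frac{263}{9420} - \frac{111}{1570}}{-601089} = \left(- \frac{263}{9420} - \frac{111}{1570}\right) \left(- \frac{1}{601089}\right) = \left(- \frac{929}{9420}\right) \left(- \frac{1}{601089}\right) = \frac{929}{5662258380}$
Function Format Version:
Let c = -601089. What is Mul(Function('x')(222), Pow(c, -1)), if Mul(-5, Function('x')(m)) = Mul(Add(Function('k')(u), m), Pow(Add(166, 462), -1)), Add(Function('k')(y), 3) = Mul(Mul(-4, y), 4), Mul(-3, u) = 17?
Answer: Rational(929, 5662258380) ≈ 1.6407e-7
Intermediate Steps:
u = Rational(-17, 3) (u = Mul(Rational(-1, 3), 17) = Rational(-17, 3) ≈ -5.6667)
Function('k')(y) = Add(-3, Mul(-16, y)) (Function('k')(y) = Add(-3, Mul(Mul(-4, y), 4)) = Add(-3, Mul(-16, y)))
Function('x')(m) = Add(Rational(-263, 9420), Mul(Rational(-1, 3140), m)) (Function('x')(m) = Mul(Rational(-1, 5), Mul(Add(Add(-3, Mul(-16, Rational(-17, 3))), m), Pow(Add(166, 462), -1))) = Mul(Rational(-1, 5), Mul(Add(Add(-3, Rational(272, 3)), m), Pow(628, -1))) = Mul(Rational(-1, 5), Mul(Add(Rational(263, 3), m), Rational(1, 628))) = Mul(Rational(-1, 5), Add(Rational(263, 1884), Mul(Rational(1, 628), m))) = Add(Rational(-263, 9420), Mul(Rational(-1, 3140), m)))
Mul(Function('x')(222), Pow(c, -1)) = Mul(Add(Rational(-263, 9420), Mul(Rational(-1, 3140), 222)), Pow(-601089, -1)) = Mul(Add(Rational(-263, 9420), Rational(-111, 1570)), Rational(-1, 601089)) = Mul(Rational(-929, 9420), Rational(-1, 601089)) = Rational(929, 5662258380)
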